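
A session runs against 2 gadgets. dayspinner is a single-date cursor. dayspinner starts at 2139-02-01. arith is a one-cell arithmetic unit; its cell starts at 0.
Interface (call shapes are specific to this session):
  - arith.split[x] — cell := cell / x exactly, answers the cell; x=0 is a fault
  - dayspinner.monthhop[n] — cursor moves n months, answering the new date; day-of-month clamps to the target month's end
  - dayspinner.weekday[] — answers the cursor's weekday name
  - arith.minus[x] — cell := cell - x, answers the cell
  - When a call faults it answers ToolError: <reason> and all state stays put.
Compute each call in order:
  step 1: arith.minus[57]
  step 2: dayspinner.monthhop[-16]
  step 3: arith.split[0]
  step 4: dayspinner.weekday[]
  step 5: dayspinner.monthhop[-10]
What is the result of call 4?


> arith.minus x: 57
:: -57
> dayspinner.monthhop n: -16
:: 2137-10-01
> arith.split x: 0
:: ToolError: division by zero
> dayspinner.weekday
:: Tuesday
> dayspinner.monthhop n: -10
:: 2136-12-01

Answer: Tuesday


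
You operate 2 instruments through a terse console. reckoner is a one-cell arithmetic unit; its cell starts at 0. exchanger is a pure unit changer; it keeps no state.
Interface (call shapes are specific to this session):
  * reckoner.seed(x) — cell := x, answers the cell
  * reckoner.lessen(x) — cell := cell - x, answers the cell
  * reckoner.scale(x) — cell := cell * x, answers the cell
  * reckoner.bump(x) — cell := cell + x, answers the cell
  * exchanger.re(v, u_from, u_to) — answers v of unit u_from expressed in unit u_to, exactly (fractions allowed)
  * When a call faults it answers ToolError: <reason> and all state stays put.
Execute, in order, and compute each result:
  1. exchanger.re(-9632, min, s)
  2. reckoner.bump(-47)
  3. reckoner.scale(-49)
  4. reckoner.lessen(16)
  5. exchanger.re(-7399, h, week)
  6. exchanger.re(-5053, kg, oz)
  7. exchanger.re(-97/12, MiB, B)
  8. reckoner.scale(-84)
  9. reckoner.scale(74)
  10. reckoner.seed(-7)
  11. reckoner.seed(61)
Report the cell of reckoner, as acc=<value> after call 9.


Answer: acc=-14215992

Derivation:
I try re on v→-9632, u_from→min, u_to→s, and see -577920.
Using bump on x→-47, giving -47.
Using scale on x→-49, yielding 2303.
I try lessen on x→16, and observe 2287.
Using re on v→-7399, u_from→h, u_to→week, and get -1057/24.
Next I call re on v→-5053, u_from→kg, u_to→oz, → -8084800000000/45359237.
Invoking re on v→-97/12, u_from→MiB, u_to→B, yielding -25427968/3.
Invoking scale on x→-84, — result: -192108.
I call scale on x→74, which returns -14215992.
I use seed on x→-7, yielding -7.
Using seed on x→61, → 61.


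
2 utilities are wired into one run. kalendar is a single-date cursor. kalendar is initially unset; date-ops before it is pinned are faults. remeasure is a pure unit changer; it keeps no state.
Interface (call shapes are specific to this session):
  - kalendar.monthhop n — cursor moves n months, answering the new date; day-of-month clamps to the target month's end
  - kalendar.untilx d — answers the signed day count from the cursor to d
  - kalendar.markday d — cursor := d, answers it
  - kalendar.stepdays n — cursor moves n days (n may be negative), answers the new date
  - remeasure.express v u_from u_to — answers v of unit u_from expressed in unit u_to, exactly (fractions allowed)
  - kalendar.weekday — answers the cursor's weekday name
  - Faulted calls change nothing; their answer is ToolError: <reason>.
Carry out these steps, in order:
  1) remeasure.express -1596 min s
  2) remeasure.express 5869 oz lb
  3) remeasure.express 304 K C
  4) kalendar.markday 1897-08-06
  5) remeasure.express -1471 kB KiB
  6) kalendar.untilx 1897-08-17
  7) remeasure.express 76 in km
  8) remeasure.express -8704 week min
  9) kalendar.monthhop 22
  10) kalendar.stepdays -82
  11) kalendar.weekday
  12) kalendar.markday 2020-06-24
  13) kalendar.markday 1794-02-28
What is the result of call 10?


I call remeasure.express on v: -1596, u_from: min, u_to: s, → -95760.
I run remeasure.express on v: 5869, u_from: oz, u_to: lb, yielding 5869/16.
Using remeasure.express on v: 304, u_from: K, u_to: C, and observe 617/20.
I call kalendar.markday on d: 1897-08-06, and get 1897-08-06.
I use remeasure.express on v: -1471, u_from: kB, u_to: KiB, and observe -183875/128.
Next I call kalendar.untilx on d: 1897-08-17, and get 11.
Now I run remeasure.express on v: 76, u_from: in, u_to: km, giving 2413/1250000.
I try remeasure.express on v: -8704, u_from: week, u_to: min, yielding -87736320.
I try kalendar.monthhop on n: 22, giving 1899-06-06.
Calling kalendar.stepdays on n: -82, and observe 1899-03-16.
Next I call kalendar.weekday(), yielding Thursday.
Invoking kalendar.markday on d: 2020-06-24: 2020-06-24.
Using kalendar.markday on d: 1794-02-28, yielding 1794-02-28.

Answer: 1899-03-16


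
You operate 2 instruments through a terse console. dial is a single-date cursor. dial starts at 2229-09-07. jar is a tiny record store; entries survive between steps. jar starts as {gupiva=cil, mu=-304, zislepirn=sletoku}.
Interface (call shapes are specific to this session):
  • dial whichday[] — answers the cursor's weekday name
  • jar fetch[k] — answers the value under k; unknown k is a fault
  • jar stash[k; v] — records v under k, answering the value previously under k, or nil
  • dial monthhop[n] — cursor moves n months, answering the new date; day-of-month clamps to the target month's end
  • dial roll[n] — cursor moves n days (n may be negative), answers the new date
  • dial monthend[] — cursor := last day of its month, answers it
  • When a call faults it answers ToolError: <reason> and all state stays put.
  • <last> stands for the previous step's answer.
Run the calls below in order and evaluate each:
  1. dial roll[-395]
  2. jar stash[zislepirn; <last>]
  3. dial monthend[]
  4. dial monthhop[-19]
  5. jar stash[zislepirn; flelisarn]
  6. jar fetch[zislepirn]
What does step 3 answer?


>> dial roll(-395)
<< 2228-08-08
>> jar stash(zislepirn, <last>)
<< sletoku
>> dial monthend()
<< 2228-08-31
>> dial monthhop(-19)
<< 2227-01-31
>> jar stash(zislepirn, flelisarn)
<< 2228-08-08
>> jar fetch(zislepirn)
<< flelisarn

Answer: 2228-08-31


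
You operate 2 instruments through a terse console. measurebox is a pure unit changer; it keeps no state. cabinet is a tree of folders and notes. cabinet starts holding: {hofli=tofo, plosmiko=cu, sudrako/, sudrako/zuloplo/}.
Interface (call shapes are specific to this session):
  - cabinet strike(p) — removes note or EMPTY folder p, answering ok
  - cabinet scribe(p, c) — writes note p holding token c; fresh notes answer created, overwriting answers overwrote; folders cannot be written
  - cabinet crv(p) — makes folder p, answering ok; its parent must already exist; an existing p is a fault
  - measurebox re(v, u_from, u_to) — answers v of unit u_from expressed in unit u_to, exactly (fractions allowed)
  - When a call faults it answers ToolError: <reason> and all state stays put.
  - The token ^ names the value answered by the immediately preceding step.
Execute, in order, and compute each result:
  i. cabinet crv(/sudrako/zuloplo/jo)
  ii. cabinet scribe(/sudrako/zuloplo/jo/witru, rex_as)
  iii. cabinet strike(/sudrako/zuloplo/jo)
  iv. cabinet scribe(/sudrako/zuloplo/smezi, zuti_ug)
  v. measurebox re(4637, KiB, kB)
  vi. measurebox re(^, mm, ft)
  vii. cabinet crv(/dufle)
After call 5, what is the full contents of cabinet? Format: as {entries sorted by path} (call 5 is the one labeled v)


Answer: {hofli=tofo, plosmiko=cu, sudrako/, sudrako/zuloplo/, sudrako/zuloplo/jo/, sudrako/zuloplo/jo/witru=rex_as, sudrako/zuloplo/smezi=zuti_ug}

Derivation:
$ cabinet crv /sudrako/zuloplo/jo
[out] ok
$ cabinet scribe /sudrako/zuloplo/jo/witru rex_as
[out] created
$ cabinet strike /sudrako/zuloplo/jo
[out] ToolError: not empty
$ cabinet scribe /sudrako/zuloplo/smezi zuti_ug
[out] created
$ measurebox re 4637 KiB kB
[out] 593536/125
$ measurebox re ^ mm ft
[out] 148384/9525
$ cabinet crv /dufle
[out] ok


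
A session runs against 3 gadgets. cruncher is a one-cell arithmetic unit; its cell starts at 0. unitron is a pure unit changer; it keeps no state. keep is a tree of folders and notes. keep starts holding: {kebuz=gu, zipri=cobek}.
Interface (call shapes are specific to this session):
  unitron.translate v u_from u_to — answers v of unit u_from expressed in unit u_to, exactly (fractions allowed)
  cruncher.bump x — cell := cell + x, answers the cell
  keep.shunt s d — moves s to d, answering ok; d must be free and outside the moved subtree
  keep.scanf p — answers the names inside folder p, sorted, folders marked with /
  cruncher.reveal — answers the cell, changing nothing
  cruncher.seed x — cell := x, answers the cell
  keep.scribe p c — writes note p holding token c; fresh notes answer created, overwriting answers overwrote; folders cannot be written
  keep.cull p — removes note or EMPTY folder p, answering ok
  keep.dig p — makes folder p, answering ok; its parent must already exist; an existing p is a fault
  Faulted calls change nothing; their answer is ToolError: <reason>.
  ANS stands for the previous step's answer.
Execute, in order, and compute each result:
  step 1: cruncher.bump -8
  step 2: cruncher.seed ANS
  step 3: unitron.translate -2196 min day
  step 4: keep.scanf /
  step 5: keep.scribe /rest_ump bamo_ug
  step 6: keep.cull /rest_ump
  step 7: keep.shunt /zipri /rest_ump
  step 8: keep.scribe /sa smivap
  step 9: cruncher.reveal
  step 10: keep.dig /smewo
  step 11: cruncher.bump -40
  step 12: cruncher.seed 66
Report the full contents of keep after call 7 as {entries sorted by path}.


>> cruncher.bump(x='-8')
<< -8
>> cruncher.seed(x='ANS')
<< -8
>> unitron.translate(v='-2196', u_from='min', u_to='day')
<< -61/40
>> keep.scanf(p='/')
<< [kebuz, zipri]
>> keep.scribe(p='/rest_ump', c='bamo_ug')
<< created
>> keep.cull(p='/rest_ump')
<< ok
>> keep.shunt(s='/zipri', d='/rest_ump')
<< ok
>> keep.scribe(p='/sa', c='smivap')
<< created
>> cruncher.reveal()
<< -8
>> keep.dig(p='/smewo')
<< ok
>> cruncher.bump(x='-40')
<< -48
>> cruncher.seed(x='66')
<< 66

Answer: {kebuz=gu, rest_ump=cobek}


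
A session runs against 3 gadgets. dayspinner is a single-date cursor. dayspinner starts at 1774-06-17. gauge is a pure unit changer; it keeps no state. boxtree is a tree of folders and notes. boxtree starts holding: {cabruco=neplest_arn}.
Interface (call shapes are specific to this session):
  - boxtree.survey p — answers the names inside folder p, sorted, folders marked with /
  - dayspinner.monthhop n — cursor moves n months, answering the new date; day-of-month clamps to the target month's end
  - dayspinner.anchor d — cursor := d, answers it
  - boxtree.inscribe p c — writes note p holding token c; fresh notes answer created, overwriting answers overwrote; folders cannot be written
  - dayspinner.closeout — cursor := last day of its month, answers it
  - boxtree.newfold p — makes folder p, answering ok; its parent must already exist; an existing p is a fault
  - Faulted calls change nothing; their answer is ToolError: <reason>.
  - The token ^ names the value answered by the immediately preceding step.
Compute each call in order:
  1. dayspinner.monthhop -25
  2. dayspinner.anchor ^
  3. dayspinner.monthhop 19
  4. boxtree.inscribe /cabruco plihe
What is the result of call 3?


I use dayspinner.monthhop(-25), and observe 1772-05-17.
I run dayspinner.anchor(^), yielding 1772-05-17.
I use dayspinner.monthhop(19), which returns 1773-12-17.
Using boxtree.inscribe(/cabruco, plihe), → overwrote.

Answer: 1773-12-17


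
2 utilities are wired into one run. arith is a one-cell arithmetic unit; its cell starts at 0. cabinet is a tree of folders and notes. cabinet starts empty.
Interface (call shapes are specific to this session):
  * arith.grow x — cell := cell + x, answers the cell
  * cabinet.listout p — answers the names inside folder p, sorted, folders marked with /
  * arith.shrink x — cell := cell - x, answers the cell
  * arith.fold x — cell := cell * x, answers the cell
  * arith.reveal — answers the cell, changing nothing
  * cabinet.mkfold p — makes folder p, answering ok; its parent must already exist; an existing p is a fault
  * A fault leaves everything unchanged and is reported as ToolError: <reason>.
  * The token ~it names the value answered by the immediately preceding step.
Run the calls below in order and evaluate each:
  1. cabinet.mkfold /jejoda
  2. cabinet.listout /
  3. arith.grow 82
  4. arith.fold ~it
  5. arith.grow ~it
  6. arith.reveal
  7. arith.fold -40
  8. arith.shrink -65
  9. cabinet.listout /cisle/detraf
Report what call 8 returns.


Using cabinet.mkfold(/jejoda): ok.
I call cabinet.listout(/), and get [jejoda/].
Now I run arith.grow(82), giving 82.
I invoke arith.fold(~it), giving 6724.
I invoke arith.grow(~it), which returns 13448.
Now I run arith.reveal: 13448.
I try arith.fold(-40), yielding -537920.
I try arith.shrink(-65), → -537855.
Next I call cabinet.listout(/cisle/detraf), — result: ToolError: not found.

Answer: -537855


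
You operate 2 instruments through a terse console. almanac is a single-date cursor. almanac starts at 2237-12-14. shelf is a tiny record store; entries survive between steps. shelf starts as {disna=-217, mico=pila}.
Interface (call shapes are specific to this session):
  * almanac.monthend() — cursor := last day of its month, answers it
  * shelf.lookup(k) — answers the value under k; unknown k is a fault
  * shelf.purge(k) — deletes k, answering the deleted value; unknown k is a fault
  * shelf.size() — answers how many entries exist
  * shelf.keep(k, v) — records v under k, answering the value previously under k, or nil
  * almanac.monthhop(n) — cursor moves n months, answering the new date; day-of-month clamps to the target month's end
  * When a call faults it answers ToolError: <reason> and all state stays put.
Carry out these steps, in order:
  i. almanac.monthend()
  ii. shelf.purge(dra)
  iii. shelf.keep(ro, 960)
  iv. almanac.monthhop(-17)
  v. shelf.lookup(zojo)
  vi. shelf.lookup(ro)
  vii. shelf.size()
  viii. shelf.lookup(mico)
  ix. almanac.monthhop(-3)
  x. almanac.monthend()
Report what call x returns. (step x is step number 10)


Answer: 2236-04-30

Derivation:
>>> almanac.monthend
= 2237-12-31
>>> shelf.purge k: dra
= ToolError: no such key dra
>>> shelf.keep k: ro v: 960
= nil
>>> almanac.monthhop n: -17
= 2236-07-31
>>> shelf.lookup k: zojo
= ToolError: no such key zojo
>>> shelf.lookup k: ro
= 960
>>> shelf.size
= 3
>>> shelf.lookup k: mico
= pila
>>> almanac.monthhop n: -3
= 2236-04-30
>>> almanac.monthend
= 2236-04-30


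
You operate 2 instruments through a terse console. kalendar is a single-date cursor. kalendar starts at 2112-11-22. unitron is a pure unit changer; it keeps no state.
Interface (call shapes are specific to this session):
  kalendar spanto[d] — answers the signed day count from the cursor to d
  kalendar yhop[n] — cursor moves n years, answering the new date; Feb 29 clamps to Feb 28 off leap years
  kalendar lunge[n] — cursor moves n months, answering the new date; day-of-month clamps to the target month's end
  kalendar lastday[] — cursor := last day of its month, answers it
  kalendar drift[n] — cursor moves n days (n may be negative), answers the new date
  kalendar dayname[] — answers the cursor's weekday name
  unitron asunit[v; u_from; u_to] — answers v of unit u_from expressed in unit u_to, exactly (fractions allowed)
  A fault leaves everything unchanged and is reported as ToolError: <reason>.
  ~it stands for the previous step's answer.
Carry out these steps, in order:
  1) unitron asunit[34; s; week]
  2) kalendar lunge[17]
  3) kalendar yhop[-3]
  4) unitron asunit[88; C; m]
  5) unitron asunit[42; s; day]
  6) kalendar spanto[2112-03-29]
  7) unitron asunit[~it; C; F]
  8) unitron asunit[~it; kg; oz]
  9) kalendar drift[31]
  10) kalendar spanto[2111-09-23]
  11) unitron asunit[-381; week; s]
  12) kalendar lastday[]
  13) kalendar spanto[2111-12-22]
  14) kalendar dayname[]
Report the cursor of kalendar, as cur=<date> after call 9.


Answer: cur=2111-05-23

Derivation:
> unitron asunit 34 s week
  17/302400
> kalendar lunge 17
  2114-04-22
> kalendar yhop -3
  2111-04-22
> unitron asunit 88 C m
  ToolError: incompatible units
> unitron asunit 42 s day
  7/14400
> kalendar spanto 2112-03-29
  342
> unitron asunit ~it C F
  3238/5
> unitron asunit ~it kg oz
  1036160000000/45359237
> kalendar drift 31
  2111-05-23
> kalendar spanto 2111-09-23
  123
> unitron asunit -381 week s
  -230428800
> kalendar lastday
  2111-05-31
> kalendar spanto 2111-12-22
  205
> kalendar dayname
  Sunday


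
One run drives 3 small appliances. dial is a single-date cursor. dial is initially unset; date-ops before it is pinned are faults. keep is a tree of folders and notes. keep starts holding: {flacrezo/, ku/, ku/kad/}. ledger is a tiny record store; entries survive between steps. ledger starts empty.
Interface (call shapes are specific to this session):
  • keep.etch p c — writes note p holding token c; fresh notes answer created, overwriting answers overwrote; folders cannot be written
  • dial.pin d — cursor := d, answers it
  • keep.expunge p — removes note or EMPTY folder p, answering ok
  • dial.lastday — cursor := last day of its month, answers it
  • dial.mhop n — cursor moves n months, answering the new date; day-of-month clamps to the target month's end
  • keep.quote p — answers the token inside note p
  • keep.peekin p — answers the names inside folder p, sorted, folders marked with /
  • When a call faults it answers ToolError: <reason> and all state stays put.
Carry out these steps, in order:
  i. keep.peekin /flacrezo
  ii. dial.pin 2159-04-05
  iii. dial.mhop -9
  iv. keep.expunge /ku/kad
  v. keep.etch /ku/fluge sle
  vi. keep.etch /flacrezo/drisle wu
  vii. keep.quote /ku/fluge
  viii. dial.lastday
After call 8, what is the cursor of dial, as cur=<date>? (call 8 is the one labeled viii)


Answer: cur=2158-07-31

Derivation:
==> peekin(p='/flacrezo')
<== []
==> pin(d='2159-04-05')
<== 2159-04-05
==> mhop(n='-9')
<== 2158-07-05
==> expunge(p='/ku/kad')
<== ok
==> etch(p='/ku/fluge', c='sle')
<== created
==> etch(p='/flacrezo/drisle', c='wu')
<== created
==> quote(p='/ku/fluge')
<== sle
==> lastday()
<== 2158-07-31


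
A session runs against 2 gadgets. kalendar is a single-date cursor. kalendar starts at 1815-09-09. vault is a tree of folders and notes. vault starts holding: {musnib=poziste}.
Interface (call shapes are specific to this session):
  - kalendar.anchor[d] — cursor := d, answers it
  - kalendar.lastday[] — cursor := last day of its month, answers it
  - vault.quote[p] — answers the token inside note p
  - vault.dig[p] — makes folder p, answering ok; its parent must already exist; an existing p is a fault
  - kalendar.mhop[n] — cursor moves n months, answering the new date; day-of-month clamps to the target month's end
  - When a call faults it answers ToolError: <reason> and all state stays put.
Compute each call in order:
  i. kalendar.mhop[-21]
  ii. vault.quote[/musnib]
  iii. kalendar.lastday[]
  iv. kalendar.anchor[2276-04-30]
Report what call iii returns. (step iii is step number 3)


==> kalendar.mhop(n: -21)
<== 1813-12-09
==> vault.quote(p: /musnib)
<== poziste
==> kalendar.lastday()
<== 1813-12-31
==> kalendar.anchor(d: 2276-04-30)
<== 2276-04-30

Answer: 1813-12-31


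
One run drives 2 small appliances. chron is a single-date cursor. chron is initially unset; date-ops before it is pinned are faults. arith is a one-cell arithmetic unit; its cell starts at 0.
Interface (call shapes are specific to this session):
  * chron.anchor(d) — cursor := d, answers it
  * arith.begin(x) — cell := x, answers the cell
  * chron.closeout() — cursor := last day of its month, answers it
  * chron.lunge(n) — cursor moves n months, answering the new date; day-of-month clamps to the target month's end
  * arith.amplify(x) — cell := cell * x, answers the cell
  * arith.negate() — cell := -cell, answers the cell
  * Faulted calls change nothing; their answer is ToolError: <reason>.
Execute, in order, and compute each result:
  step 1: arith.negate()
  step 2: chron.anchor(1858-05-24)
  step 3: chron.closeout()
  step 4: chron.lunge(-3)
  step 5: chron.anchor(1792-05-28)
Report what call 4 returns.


% arith.negate
= 0
% chron.anchor 1858-05-24
= 1858-05-24
% chron.closeout
= 1858-05-31
% chron.lunge -3
= 1858-02-28
% chron.anchor 1792-05-28
= 1792-05-28

Answer: 1858-02-28


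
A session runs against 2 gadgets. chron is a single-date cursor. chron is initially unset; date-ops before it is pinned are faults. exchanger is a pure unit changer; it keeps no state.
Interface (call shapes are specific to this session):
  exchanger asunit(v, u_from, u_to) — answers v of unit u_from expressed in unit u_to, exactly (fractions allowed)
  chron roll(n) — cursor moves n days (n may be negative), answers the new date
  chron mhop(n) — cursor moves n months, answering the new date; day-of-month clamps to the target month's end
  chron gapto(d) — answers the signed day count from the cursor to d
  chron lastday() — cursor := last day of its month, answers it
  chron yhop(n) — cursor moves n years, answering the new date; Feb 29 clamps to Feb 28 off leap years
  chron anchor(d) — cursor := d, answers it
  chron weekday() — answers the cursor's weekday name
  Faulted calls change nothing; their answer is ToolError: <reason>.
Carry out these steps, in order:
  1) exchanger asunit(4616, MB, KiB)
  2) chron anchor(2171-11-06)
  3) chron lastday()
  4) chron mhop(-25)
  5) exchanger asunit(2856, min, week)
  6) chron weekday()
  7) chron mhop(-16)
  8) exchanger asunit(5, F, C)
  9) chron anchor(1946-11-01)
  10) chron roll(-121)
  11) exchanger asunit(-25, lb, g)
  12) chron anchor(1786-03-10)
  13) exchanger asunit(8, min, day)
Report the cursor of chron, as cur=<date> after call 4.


>> exchanger asunit(v→4616, u_from→MB, u_to→KiB)
<< 9015625/2
>> chron anchor(d→2171-11-06)
<< 2171-11-06
>> chron lastday()
<< 2171-11-30
>> chron mhop(n→-25)
<< 2169-10-30
>> exchanger asunit(v→2856, u_from→min, u_to→week)
<< 17/60
>> chron weekday()
<< Monday
>> chron mhop(n→-16)
<< 2168-06-30
>> exchanger asunit(v→5, u_from→F, u_to→C)
<< -15
>> chron anchor(d→1946-11-01)
<< 1946-11-01
>> chron roll(n→-121)
<< 1946-07-03
>> exchanger asunit(v→-25, u_from→lb, u_to→g)
<< -45359237/4000
>> chron anchor(d→1786-03-10)
<< 1786-03-10
>> exchanger asunit(v→8, u_from→min, u_to→day)
<< 1/180

Answer: cur=2169-10-30


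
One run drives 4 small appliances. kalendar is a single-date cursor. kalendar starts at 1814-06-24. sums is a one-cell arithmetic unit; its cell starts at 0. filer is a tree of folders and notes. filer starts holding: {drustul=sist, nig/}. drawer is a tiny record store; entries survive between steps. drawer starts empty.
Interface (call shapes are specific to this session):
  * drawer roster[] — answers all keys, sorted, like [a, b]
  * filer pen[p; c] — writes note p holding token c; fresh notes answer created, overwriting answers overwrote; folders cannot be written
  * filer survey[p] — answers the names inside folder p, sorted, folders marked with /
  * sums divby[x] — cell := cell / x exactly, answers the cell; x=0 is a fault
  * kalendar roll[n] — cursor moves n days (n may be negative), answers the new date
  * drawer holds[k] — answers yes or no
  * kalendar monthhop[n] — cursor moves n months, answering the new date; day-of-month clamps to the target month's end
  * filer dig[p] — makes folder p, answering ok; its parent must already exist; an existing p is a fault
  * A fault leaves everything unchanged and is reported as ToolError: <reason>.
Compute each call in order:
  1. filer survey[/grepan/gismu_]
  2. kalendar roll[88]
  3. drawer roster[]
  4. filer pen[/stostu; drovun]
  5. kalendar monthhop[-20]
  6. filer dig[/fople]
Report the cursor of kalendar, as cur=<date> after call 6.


Answer: cur=1813-01-20

Derivation:
Then filer survey with p=/grepan/gismu_, giving ToolError: not found.
Next I call kalendar roll with n=88, → 1814-09-20.
I invoke drawer roster, and get [].
I call filer pen with p=/stostu, c=drovun, yielding created.
Using kalendar monthhop with n=-20, giving 1813-01-20.
Using filer dig with p=/fople: ok.


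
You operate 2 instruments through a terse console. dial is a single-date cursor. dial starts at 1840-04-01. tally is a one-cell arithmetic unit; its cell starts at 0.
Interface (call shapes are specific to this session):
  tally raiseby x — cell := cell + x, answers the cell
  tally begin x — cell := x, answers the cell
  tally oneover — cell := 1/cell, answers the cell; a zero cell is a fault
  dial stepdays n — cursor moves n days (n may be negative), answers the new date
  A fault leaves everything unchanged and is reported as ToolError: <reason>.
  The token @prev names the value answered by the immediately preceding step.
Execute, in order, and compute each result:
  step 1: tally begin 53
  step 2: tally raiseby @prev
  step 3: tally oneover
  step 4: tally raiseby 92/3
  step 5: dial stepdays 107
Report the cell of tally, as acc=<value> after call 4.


Answer: acc=9755/318

Derivation:
[in] tally begin x: 53
= 53
[in] tally raiseby x: @prev
= 106
[in] tally oneover
= 1/106
[in] tally raiseby x: 92/3
= 9755/318
[in] dial stepdays n: 107
= 1840-07-17


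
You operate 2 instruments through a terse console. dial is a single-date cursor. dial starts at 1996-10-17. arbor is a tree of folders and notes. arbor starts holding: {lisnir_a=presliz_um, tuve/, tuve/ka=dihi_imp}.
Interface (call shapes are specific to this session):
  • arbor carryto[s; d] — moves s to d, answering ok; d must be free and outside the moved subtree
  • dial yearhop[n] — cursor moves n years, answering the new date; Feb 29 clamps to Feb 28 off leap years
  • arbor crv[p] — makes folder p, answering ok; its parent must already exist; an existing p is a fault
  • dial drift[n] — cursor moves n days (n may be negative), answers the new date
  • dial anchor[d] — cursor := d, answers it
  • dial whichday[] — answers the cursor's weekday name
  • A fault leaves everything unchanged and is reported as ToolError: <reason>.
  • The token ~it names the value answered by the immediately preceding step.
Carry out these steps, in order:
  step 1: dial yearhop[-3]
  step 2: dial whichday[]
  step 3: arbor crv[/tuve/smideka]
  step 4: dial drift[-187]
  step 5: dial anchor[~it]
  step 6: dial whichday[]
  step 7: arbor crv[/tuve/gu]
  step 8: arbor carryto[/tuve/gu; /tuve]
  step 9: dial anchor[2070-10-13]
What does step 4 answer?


Invoking dial yearhop passing -3, and get 1993-10-17.
Using dial whichday(), which returns Sunday.
I try arbor crv passing /tuve/smideka, → ok.
I invoke dial drift passing -187, and get 1993-04-13.
I use dial anchor passing ~it, → 1993-04-13.
Next I call dial whichday, yielding Tuesday.
Now I run arbor crv passing /tuve/gu, → ok.
Then arbor carryto passing /tuve/gu, /tuve, yielding ToolError: exists.
I run dial anchor passing 2070-10-13, and observe 2070-10-13.

Answer: 1993-04-13


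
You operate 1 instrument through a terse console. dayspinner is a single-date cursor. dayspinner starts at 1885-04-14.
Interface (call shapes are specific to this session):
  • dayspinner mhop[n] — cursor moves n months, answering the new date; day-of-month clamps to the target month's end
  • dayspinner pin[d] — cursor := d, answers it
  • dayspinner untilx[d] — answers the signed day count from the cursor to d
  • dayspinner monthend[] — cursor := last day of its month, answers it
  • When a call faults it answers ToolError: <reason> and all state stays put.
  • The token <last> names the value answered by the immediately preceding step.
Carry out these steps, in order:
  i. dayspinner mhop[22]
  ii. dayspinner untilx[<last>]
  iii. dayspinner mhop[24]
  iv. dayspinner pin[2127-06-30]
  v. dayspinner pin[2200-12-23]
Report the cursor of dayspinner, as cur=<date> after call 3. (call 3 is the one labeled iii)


Answer: cur=1889-02-14

Derivation:
$ dayspinner mhop n='22'
[out] 1887-02-14
$ dayspinner untilx d='<last>'
[out] 0
$ dayspinner mhop n='24'
[out] 1889-02-14
$ dayspinner pin d='2127-06-30'
[out] 2127-06-30
$ dayspinner pin d='2200-12-23'
[out] 2200-12-23


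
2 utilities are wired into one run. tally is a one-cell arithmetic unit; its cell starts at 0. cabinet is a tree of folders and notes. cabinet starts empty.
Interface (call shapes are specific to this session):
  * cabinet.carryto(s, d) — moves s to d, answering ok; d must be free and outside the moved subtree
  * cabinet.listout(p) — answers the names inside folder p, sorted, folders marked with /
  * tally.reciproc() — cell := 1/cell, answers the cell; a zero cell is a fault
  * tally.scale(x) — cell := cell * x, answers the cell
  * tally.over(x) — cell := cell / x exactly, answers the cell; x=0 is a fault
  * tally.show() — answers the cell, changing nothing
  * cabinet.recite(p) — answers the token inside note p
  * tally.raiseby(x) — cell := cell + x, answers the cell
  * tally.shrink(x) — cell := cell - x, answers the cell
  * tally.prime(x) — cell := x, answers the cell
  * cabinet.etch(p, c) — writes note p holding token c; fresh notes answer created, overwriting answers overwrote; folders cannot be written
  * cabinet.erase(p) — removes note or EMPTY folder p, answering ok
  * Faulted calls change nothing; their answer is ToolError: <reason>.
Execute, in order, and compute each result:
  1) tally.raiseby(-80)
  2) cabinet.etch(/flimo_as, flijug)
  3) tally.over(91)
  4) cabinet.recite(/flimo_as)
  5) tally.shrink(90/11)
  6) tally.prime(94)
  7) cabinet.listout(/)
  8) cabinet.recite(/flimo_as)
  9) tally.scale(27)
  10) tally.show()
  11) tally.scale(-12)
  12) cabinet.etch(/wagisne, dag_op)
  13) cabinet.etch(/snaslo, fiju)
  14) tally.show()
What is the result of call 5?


-> raiseby(x=-80)
<- -80
-> etch(p=/flimo_as, c=flijug)
<- created
-> over(x=91)
<- -80/91
-> recite(p=/flimo_as)
<- flijug
-> shrink(x=90/11)
<- -9070/1001
-> prime(x=94)
<- 94
-> listout(p=/)
<- [flimo_as]
-> recite(p=/flimo_as)
<- flijug
-> scale(x=27)
<- 2538
-> show()
<- 2538
-> scale(x=-12)
<- -30456
-> etch(p=/wagisne, c=dag_op)
<- created
-> etch(p=/snaslo, c=fiju)
<- created
-> show()
<- -30456

Answer: -9070/1001


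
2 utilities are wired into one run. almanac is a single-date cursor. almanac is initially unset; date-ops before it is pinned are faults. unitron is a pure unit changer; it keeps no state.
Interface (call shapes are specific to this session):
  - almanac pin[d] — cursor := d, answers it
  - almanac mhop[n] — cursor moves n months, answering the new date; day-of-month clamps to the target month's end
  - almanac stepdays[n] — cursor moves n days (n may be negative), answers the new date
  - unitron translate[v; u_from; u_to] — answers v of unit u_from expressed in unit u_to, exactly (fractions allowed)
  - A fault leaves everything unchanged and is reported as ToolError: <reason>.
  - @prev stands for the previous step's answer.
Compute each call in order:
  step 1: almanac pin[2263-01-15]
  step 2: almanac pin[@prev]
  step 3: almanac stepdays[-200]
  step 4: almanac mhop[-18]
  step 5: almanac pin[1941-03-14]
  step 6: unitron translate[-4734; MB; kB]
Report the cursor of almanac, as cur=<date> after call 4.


Answer: cur=2260-12-29

Derivation:
~$ almanac pin 2263-01-15
  2263-01-15
~$ almanac pin @prev
  2263-01-15
~$ almanac stepdays -200
  2262-06-29
~$ almanac mhop -18
  2260-12-29
~$ almanac pin 1941-03-14
  1941-03-14
~$ unitron translate -4734 MB kB
  -4734000


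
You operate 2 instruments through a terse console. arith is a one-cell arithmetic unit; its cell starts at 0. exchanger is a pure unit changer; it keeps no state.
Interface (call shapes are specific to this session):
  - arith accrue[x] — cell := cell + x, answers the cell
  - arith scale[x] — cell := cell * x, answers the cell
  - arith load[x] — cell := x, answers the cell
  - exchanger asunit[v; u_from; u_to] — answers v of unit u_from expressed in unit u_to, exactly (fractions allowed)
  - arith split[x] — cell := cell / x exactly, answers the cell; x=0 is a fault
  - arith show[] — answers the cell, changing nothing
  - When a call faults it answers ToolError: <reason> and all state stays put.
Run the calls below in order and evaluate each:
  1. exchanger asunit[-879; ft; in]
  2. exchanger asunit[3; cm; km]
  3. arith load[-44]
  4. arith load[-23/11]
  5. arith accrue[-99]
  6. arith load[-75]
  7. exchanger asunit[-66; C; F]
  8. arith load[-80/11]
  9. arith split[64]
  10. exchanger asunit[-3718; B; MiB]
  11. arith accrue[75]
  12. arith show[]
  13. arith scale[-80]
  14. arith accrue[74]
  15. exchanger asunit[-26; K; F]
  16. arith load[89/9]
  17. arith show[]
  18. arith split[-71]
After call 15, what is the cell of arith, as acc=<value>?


Answer: acc=-65086/11

Derivation:
>> exchanger asunit(v=-879, u_from=ft, u_to=in)
<< -10548
>> exchanger asunit(v=3, u_from=cm, u_to=km)
<< 3/100000
>> arith load(x=-44)
<< -44
>> arith load(x=-23/11)
<< -23/11
>> arith accrue(x=-99)
<< -1112/11
>> arith load(x=-75)
<< -75
>> exchanger asunit(v=-66, u_from=C, u_to=F)
<< -434/5
>> arith load(x=-80/11)
<< -80/11
>> arith split(x=64)
<< -5/44
>> exchanger asunit(v=-3718, u_from=B, u_to=MiB)
<< -1859/524288
>> arith accrue(x=75)
<< 3295/44
>> arith show()
<< 3295/44
>> arith scale(x=-80)
<< -65900/11
>> arith accrue(x=74)
<< -65086/11
>> exchanger asunit(v=-26, u_from=K, u_to=F)
<< -50647/100
>> arith load(x=89/9)
<< 89/9
>> arith show()
<< 89/9
>> arith split(x=-71)
<< -89/639


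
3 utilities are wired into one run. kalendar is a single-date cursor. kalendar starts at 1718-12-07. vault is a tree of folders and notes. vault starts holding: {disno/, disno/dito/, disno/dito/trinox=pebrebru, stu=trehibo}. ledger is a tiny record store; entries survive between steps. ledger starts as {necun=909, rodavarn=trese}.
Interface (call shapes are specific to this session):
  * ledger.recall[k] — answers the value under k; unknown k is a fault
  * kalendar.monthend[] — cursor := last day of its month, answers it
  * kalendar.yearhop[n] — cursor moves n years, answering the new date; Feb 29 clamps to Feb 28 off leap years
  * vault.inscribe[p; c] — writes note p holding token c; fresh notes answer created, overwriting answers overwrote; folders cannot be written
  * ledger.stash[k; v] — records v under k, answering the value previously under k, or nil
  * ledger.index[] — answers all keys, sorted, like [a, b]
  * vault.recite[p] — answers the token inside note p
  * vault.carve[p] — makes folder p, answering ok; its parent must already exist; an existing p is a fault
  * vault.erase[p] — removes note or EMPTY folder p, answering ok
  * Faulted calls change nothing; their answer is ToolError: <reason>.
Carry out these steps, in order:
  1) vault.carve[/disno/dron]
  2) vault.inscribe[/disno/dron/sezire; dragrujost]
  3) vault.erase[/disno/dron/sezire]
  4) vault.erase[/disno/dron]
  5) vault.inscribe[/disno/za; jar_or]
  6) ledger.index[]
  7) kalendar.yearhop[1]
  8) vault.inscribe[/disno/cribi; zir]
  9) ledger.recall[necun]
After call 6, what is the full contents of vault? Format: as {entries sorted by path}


Answer: {disno/, disno/dito/, disno/dito/trinox=pebrebru, disno/za=jar_or, stu=trehibo}

Derivation:
Calling vault.carve(p='/disno/dron'), → ok.
Now I run vault.inscribe(p='/disno/dron/sezire', c='dragrujost'), and see created.
Then vault.erase(p='/disno/dron/sezire'), which returns ok.
Using vault.erase(p='/disno/dron'), and see ok.
I try vault.inscribe(p='/disno/za', c='jar_or'), — result: created.
Using ledger.index(), and see [necun, rodavarn].
Calling kalendar.yearhop(n='1'), yielding 1719-12-07.
Next I call vault.inscribe(p='/disno/cribi', c='zir'), giving created.
Using ledger.recall(k='necun'), — result: 909.


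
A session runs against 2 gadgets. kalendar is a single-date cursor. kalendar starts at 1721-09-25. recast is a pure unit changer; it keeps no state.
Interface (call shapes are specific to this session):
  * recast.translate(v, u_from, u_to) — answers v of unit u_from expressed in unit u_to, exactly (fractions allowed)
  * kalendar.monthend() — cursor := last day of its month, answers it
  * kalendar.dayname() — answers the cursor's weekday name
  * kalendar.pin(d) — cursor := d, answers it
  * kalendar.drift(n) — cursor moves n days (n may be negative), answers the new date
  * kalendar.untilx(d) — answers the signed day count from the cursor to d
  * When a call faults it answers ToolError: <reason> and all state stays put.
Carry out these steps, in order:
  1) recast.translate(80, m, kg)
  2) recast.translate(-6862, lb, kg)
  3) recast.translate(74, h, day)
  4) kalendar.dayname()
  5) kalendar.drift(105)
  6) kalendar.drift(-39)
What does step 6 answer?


Answer: 1721-11-30

Derivation:
# recast.translate(v: 80, u_from: m, u_to: kg) => ToolError: incompatible units
# recast.translate(v: -6862, u_from: lb, u_to: kg) => -155627542147/50000000
# recast.translate(v: 74, u_from: h, u_to: day) => 37/12
# kalendar.dayname() => Thursday
# kalendar.drift(n: 105) => 1722-01-08
# kalendar.drift(n: -39) => 1721-11-30


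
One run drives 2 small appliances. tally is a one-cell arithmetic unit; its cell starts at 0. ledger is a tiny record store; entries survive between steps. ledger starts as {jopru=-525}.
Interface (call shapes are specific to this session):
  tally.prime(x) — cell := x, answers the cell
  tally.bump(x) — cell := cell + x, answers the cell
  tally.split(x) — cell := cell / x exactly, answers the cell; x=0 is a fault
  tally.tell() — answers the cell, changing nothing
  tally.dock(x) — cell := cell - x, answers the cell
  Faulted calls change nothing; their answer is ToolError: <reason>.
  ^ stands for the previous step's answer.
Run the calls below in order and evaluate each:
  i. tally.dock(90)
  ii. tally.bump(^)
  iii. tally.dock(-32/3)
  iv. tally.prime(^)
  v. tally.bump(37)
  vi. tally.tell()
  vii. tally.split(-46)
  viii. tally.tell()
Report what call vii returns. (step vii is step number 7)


Answer: 397/138

Derivation:
Calling dock on x→90, and get -90.
Using bump on x→^, which returns -180.
Calling dock on x→-32/3, and get -508/3.
Then prime on x→^, → -508/3.
Now I run bump on x→37, giving -397/3.
I call tell, — result: -397/3.
Using split on x→-46, — result: 397/138.
Calling tell, and get 397/138.


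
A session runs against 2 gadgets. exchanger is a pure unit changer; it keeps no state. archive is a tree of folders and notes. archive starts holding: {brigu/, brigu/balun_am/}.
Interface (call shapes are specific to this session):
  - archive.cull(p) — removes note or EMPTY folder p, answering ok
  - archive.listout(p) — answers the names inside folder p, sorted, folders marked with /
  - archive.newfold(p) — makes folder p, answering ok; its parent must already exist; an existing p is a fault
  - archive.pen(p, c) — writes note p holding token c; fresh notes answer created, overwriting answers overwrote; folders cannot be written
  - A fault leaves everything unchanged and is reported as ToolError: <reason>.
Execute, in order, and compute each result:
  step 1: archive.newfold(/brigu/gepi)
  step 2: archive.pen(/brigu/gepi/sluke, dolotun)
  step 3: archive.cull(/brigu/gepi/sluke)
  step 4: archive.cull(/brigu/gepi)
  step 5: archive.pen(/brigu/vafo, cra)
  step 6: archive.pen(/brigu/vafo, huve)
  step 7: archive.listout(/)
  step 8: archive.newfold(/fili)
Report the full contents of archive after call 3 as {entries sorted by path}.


~$ archive.newfold p: /brigu/gepi
[out] ok
~$ archive.pen p: /brigu/gepi/sluke c: dolotun
[out] created
~$ archive.cull p: /brigu/gepi/sluke
[out] ok
~$ archive.cull p: /brigu/gepi
[out] ok
~$ archive.pen p: /brigu/vafo c: cra
[out] created
~$ archive.pen p: /brigu/vafo c: huve
[out] overwrote
~$ archive.listout p: /
[out] [brigu/]
~$ archive.newfold p: /fili
[out] ok

Answer: {brigu/, brigu/balun_am/, brigu/gepi/}
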